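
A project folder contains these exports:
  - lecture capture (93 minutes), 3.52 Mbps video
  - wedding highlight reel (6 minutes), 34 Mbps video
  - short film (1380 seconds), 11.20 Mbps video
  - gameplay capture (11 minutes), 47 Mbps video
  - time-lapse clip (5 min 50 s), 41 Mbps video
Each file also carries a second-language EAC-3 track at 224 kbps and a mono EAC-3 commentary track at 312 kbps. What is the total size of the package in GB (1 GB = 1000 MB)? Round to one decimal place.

12.1 GB

Audio total: 224 + 312 = 536 kbps = 0.536 Mbps.
lecture capture: 4.056 Mbps × 5580 s = 22632.5 Mb
wedding highlight reel: 34.536 Mbps × 360 s = 12433.0 Mb
short film: 11.736 Mbps × 1380 s = 16195.7 Mb
gameplay capture: 47.536 Mbps × 660 s = 31373.8 Mb
time-lapse clip: 41.536 Mbps × 350 s = 14537.6 Mb
Total: 97172.5 Mb = 12146.6 MB.
= 12.15 GB.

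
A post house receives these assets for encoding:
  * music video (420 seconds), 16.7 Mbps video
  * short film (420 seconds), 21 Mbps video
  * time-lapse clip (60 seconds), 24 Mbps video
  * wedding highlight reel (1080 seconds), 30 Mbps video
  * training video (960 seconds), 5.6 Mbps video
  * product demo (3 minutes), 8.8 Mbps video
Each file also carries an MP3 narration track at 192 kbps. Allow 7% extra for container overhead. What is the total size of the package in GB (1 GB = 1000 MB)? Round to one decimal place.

Audio: 192 kbps = 0.192 Mbps.
music video: 16.892 Mbps × 420 s × 1.07 = 7591.3 Mb
short film: 21.192 Mbps × 420 s × 1.07 = 9523.7 Mb
time-lapse clip: 24.192 Mbps × 60 s × 1.07 = 1553.1 Mb
wedding highlight reel: 30.192 Mbps × 1080 s × 1.07 = 34889.9 Mb
training video: 5.792 Mbps × 960 s × 1.07 = 5949.5 Mb
product demo: 8.992 Mbps × 180 s × 1.07 = 1731.9 Mb
Total: 61239.4 Mb = 7654.9 MB.
= 7.655 GB.

7.7 GB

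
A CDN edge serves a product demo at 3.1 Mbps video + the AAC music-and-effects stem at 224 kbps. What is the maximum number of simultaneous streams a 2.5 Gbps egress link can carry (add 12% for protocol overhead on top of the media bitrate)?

Audio: 224 kbps = 0.224 Mbps.
Per-viewer media rate: 3.324 Mbps.
On the wire with 12% overhead: 3.723 Mbps.
2.5 Gbps = 2,500 Mbps; 2,500 / 3.723 = 671.52 → 671 viewers.

671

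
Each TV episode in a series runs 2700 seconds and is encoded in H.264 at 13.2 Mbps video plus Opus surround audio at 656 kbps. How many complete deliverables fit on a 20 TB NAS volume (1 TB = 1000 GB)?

Audio: 656 kbps = 0.656 Mbps.
Total bitrate: 13.856 Mbps.
Per item: 13.856 Mbps × 2700 s = 37,411 Mb = 4,676 MB.
Capacity: 20 TB = 160,000,000 Mb; 4276.79 items → 4276 complete.

4276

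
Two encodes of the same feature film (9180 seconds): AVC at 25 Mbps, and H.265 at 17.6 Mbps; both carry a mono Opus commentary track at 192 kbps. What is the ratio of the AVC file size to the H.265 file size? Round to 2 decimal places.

1.42

Audio: 192 kbps = 0.192 Mbps.
AVC: 25.192 Mbps × 9180 s = 231262.6 Mb = 28.908 GB.
H.265: 17.792 Mbps × 9180 s = 163330.6 Mb = 20.416 GB.
Ratio: 28.908 / 20.416 = 1.416.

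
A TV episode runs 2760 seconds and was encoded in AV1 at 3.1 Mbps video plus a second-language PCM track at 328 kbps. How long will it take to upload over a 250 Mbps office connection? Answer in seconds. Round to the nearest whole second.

38 seconds

Audio: 328 kbps = 0.328 Mbps.
Total bitrate: 3.428 Mbps.
File: 3.428 Mbps × 2760 s = 9461.3 Mb.
At 250 Mbps: 9461.3 / 250 = 37.8 s ≈ 37.8 seconds.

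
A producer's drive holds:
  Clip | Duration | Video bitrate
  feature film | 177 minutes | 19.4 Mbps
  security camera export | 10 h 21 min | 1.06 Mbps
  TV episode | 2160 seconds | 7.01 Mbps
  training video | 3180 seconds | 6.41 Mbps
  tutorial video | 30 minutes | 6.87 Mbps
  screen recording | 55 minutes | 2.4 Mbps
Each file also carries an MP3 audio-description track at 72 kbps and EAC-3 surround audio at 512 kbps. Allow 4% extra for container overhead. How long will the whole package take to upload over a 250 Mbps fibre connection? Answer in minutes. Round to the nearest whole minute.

Audio total: 72 + 512 = 584 kbps = 0.584 Mbps.
feature film: 19.984 Mbps × 10620 s × 1.04 = 220719.3 Mb
security camera export: 1.644 Mbps × 37260 s × 1.04 = 63705.7 Mb
TV episode: 7.594 Mbps × 2160 s × 1.04 = 17059.2 Mb
training video: 6.994 Mbps × 3180 s × 1.04 = 23130.6 Mb
tutorial video: 7.454 Mbps × 1800 s × 1.04 = 13953.9 Mb
screen recording: 2.984 Mbps × 3300 s × 1.04 = 10241.1 Mb
Total: 348809.6 Mb = 43601.2 MB.
At 250 Mbps: 348809.6 / 250 = 1395 s ≈ 23.3 minutes.

23 minutes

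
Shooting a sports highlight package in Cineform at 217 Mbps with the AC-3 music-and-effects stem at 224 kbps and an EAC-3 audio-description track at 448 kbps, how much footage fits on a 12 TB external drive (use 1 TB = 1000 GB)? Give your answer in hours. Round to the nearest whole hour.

Audio total: 224 + 448 = 672 kbps = 0.672 Mbps.
Total bitrate: 217 + 0.672 = 217.672 Mbps.
Capacity: 12 TB = 96,000,000 Mb.
Recording time: 96,000,000 / 217.672 = 441,031 s ≈ 123 hours.

123 hours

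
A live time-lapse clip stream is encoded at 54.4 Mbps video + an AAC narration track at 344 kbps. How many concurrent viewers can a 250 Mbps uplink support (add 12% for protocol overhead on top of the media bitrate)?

4

Audio: 344 kbps = 0.344 Mbps.
Per-viewer media rate: 54.744 Mbps.
On the wire with 12% overhead: 61.313 Mbps.
250 Mbps = 250.0 Mbps; 250.0 / 61.313 = 4.08 → 4 viewers.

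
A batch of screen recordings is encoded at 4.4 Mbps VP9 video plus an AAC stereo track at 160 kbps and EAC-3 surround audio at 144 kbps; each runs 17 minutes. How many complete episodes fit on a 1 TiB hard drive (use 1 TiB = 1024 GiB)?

17 min = 1020 s
Audio total: 160 + 144 = 304 kbps = 0.304 Mbps.
Total bitrate: 4.704 Mbps.
Per item: 4.704 Mbps × 1020 s = 4,798 Mb = 599.8 MB.
Capacity: 1 TiB = 8,796,093 Mb; 1833.25 items → 1833 complete.

1833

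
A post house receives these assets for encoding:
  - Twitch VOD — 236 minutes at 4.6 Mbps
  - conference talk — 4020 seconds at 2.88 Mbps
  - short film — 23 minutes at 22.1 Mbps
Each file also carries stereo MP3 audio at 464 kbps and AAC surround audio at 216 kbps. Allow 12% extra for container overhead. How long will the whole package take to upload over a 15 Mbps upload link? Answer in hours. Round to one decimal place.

2.5 hours

Audio total: 464 + 216 = 680 kbps = 0.680 Mbps.
Twitch VOD: 5.280 Mbps × 14160 s × 1.12 = 83736.6 Mb
conference talk: 3.560 Mbps × 4020 s × 1.12 = 16028.5 Mb
short film: 22.780 Mbps × 1380 s × 1.12 = 35208.8 Mb
Total: 134973.9 Mb = 16871.7 MB.
At 15 Mbps: 134973.9 / 15 = 8998 s ≈ 2.5 hours.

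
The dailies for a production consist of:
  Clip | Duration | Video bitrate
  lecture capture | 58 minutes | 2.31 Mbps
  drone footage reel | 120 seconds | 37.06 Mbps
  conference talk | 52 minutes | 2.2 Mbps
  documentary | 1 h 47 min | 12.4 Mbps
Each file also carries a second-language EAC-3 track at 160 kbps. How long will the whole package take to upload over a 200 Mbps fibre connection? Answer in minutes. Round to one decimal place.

8.4 minutes

Audio: 160 kbps = 0.160 Mbps.
lecture capture: 2.470 Mbps × 3480 s = 8595.6 Mb
drone footage reel: 37.220 Mbps × 120 s = 4466.4 Mb
conference talk: 2.360 Mbps × 3120 s = 7363.2 Mb
documentary: 12.560 Mbps × 6420 s = 80635.2 Mb
Total: 101060.4 Mb = 12632.5 MB.
At 200 Mbps: 101060.4 / 200 = 505 s ≈ 8.42 minutes.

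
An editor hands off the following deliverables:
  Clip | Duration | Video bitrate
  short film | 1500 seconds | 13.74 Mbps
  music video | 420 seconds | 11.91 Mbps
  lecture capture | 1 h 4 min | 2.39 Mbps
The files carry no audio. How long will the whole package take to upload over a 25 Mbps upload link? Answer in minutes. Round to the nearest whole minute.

short film: 13.740 Mbps × 1500 s = 20610.0 Mb
music video: 11.910 Mbps × 420 s = 5002.2 Mb
lecture capture: 2.390 Mbps × 3840 s = 9177.6 Mb
Total: 34789.8 Mb = 4348.7 MB.
At 25 Mbps: 34789.8 / 25 = 1392 s ≈ 23.2 minutes.

23 minutes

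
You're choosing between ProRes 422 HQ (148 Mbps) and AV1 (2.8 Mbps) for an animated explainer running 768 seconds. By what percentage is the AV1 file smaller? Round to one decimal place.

98.1%

ProRes 422 HQ: 148.000 Mbps × 768 s = 113664.0 Mb = 14.208 GB.
AV1: 2.800 Mbps × 768 s = 2150.4 Mb = 0.269 GB.
Reduction: (1 − 0.269/14.208) × 100 = 98.11%.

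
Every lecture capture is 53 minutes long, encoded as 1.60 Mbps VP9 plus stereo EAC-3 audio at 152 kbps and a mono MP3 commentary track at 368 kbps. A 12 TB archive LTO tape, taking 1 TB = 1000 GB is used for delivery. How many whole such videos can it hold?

14239

53 min = 3180 s
Audio total: 152 + 368 = 520 kbps = 0.520 Mbps.
Total bitrate: 2.120 Mbps.
Per item: 2.120 Mbps × 3180 s = 6,742 Mb = 842.7 MB.
Capacity: 12 TB = 96,000,000 Mb; 14239.94 items → 14239 complete.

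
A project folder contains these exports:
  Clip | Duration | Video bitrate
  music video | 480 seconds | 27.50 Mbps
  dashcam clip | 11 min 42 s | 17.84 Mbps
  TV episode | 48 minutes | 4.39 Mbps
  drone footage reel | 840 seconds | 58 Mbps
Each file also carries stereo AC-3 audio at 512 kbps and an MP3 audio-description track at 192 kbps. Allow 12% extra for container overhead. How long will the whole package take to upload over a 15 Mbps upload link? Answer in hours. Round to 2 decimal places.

Audio total: 512 + 192 = 704 kbps = 0.704 Mbps.
music video: 28.204 Mbps × 480 s × 1.12 = 15162.5 Mb
dashcam clip: 18.544 Mbps × 702 s × 1.12 = 14580.0 Mb
TV episode: 5.094 Mbps × 2880 s × 1.12 = 16431.2 Mb
drone footage reel: 58.704 Mbps × 840 s × 1.12 = 55228.7 Mb
Total: 101402.4 Mb = 12675.3 MB.
At 15 Mbps: 101402.4 / 15 = 6760 s ≈ 1.88 hours.

1.88 hours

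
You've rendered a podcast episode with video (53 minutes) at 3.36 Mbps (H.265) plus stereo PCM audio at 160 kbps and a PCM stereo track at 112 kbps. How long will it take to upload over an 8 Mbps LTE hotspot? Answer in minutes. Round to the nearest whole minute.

53 min = 3180 s
Audio total: 160 + 112 = 272 kbps = 0.272 Mbps.
Total bitrate: 3.632 Mbps.
File: 3.632 Mbps × 3180 s = 11549.8 Mb.
At 8 Mbps: 11549.8 / 8 = 1443.7 s ≈ 24.1 minutes.

24 minutes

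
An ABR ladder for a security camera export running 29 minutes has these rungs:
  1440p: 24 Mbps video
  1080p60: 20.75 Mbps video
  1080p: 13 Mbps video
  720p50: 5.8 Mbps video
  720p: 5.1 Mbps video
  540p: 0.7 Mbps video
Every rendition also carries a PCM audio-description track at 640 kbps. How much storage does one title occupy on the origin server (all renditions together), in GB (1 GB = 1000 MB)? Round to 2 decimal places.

29 min = 1740 s
Audio: 640 kbps = 0.640 Mbps.
Sum of rendition bitrates: (24+0.640) + (20.75+0.640) + (13+0.640) + (5.8+0.640) + (5.1+0.640) + (0.7+0.640) = 73.190 Mbps.
× 1740 s = 127,351 Mb = 15,919 MB = 15.92 GB.

15.92 GB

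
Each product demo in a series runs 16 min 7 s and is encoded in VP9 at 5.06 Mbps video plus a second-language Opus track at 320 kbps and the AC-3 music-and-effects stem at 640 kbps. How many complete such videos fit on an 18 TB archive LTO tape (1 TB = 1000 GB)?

16 min 7 s = 967 s
Audio total: 320 + 640 = 960 kbps = 0.960 Mbps.
Total bitrate: 6.020 Mbps.
Per item: 6.020 Mbps × 967 s = 5,821 Mb = 727.7 MB.
Capacity: 18 TB = 144,000,000 Mb; 24736.57 items → 24736 complete.

24736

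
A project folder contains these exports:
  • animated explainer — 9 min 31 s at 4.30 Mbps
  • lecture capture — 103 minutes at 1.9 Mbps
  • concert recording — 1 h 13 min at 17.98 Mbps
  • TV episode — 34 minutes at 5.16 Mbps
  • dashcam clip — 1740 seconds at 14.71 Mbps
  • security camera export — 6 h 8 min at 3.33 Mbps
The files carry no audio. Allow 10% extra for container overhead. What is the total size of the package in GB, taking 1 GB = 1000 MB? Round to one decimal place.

animated explainer: 4.300 Mbps × 571 s × 1.10 = 2700.8 Mb
lecture capture: 1.900 Mbps × 6180 s × 1.10 = 12916.2 Mb
concert recording: 17.980 Mbps × 4380 s × 1.10 = 86627.6 Mb
TV episode: 5.160 Mbps × 2040 s × 1.10 = 11579.0 Mb
dashcam clip: 14.710 Mbps × 1740 s × 1.10 = 28154.9 Mb
security camera export: 3.330 Mbps × 22080 s × 1.10 = 80879.0 Mb
Total: 222857.7 Mb = 27857.2 MB.
= 27.86 GB.

27.9 GB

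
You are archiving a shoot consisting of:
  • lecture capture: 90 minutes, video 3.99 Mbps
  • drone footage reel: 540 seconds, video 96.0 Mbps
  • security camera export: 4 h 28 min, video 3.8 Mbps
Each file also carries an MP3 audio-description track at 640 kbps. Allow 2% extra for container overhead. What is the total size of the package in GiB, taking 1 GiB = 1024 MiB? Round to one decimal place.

17.6 GiB

Audio: 640 kbps = 0.640 Mbps.
lecture capture: 4.630 Mbps × 5400 s × 1.02 = 25502.0 Mb
drone footage reel: 96.640 Mbps × 540 s × 1.02 = 53229.3 Mb
security camera export: 4.440 Mbps × 16080 s × 1.02 = 72823.1 Mb
Total: 151554.5 Mb = 18944.3 MB.
= 17.64 GiB.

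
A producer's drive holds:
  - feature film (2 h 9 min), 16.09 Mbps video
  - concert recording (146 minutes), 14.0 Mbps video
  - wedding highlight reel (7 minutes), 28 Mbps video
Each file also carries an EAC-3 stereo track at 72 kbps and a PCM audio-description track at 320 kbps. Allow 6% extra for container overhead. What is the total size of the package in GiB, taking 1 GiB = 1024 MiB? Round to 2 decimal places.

Audio total: 72 + 320 = 392 kbps = 0.392 Mbps.
feature film: 16.482 Mbps × 7740 s × 1.06 = 135224.9 Mb
concert recording: 14.392 Mbps × 8760 s × 1.06 = 133638.4 Mb
wedding highlight reel: 28.392 Mbps × 420 s × 1.06 = 12640.1 Mb
Total: 281503.4 Mb = 35187.9 MB.
= 32.77 GiB.

32.77 GiB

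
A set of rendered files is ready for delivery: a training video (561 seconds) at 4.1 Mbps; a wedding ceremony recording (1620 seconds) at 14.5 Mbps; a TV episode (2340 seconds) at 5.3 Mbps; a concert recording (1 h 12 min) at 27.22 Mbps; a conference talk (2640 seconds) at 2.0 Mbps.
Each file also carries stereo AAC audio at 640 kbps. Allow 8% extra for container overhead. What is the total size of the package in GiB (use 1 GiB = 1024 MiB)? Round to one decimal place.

21.2 GiB

Audio: 640 kbps = 0.640 Mbps.
training video: 4.740 Mbps × 561 s × 1.08 = 2871.9 Mb
wedding ceremony recording: 15.140 Mbps × 1620 s × 1.08 = 26488.9 Mb
TV episode: 5.940 Mbps × 2340 s × 1.08 = 15011.6 Mb
concert recording: 27.860 Mbps × 4320 s × 1.08 = 129983.6 Mb
conference talk: 2.640 Mbps × 2640 s × 1.08 = 7527.2 Mb
Total: 181883.2 Mb = 22735.4 MB.
= 21.17 GiB.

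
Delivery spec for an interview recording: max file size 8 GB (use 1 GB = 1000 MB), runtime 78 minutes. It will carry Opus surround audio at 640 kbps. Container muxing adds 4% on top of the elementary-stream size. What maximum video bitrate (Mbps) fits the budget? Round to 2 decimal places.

Budget: 8 GB = 64000.0 Mb.
Stream payload after overhead: 64000.0 / 1.04 = 61538.5 Mb.
78 min = 4680 s
Total bitrate budget: 61538.5 Mb / 4680 s = 13.149 Mbps.
Audio: 640 kbps = 0.640 Mbps.
Video: 13.149 − 0.640 = 12.509 Mbps.

12.51 Mbps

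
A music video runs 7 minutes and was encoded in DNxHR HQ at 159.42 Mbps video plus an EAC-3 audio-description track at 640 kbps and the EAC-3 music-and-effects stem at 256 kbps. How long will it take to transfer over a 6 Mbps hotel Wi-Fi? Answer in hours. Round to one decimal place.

7 min = 420 s
Audio total: 640 + 256 = 896 kbps = 0.896 Mbps.
Total bitrate: 160.316 Mbps.
File: 160.316 Mbps × 420 s = 67332.7 Mb.
At 6 Mbps: 67332.7 / 6 = 11222.1 s ≈ 3.12 hours.

3.1 hours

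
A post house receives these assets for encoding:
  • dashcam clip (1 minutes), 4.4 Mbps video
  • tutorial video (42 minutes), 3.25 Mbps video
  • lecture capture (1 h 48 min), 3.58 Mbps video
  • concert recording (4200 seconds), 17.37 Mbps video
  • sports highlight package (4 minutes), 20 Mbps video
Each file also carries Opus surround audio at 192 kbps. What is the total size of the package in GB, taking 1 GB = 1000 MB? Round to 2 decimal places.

Audio: 192 kbps = 0.192 Mbps.
dashcam clip: 4.592 Mbps × 60 s = 275.5 Mb
tutorial video: 3.442 Mbps × 2520 s = 8673.8 Mb
lecture capture: 3.772 Mbps × 6480 s = 24442.6 Mb
concert recording: 17.562 Mbps × 4200 s = 73760.4 Mb
sports highlight package: 20.192 Mbps × 240 s = 4846.1 Mb
Total: 111998.4 Mb = 13999.8 MB.
= 14.00 GB.

14.00 GB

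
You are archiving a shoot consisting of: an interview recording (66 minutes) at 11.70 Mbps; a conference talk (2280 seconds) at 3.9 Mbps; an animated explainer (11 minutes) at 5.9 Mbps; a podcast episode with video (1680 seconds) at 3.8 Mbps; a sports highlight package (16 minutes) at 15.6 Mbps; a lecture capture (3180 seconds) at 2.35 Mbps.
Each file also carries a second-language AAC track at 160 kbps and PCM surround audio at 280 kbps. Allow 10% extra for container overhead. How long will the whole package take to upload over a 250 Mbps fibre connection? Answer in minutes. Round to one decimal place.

6.9 minutes

Audio total: 160 + 280 = 440 kbps = 0.440 Mbps.
interview recording: 12.140 Mbps × 3960 s × 1.10 = 52881.8 Mb
conference talk: 4.340 Mbps × 2280 s × 1.10 = 10884.7 Mb
animated explainer: 6.340 Mbps × 660 s × 1.10 = 4602.8 Mb
podcast episode with video: 4.240 Mbps × 1680 s × 1.10 = 7835.5 Mb
sports highlight package: 16.040 Mbps × 960 s × 1.10 = 16938.2 Mb
lecture capture: 2.790 Mbps × 3180 s × 1.10 = 9759.4 Mb
Total: 102902.6 Mb = 12862.8 MB.
At 250 Mbps: 102902.6 / 250 = 412 s ≈ 6.86 minutes.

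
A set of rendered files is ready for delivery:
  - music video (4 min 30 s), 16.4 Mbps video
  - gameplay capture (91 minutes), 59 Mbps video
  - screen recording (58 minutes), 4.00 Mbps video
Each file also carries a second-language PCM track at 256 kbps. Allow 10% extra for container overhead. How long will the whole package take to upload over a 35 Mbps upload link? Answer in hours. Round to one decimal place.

3.0 hours

Audio: 256 kbps = 0.256 Mbps.
music video: 16.656 Mbps × 270 s × 1.10 = 4946.8 Mb
gameplay capture: 59.256 Mbps × 5460 s × 1.10 = 355891.5 Mb
screen recording: 4.256 Mbps × 3480 s × 1.10 = 16292.0 Mb
Total: 377130.3 Mb = 47141.3 MB.
At 35 Mbps: 377130.3 / 35 = 10775 s ≈ 2.99 hours.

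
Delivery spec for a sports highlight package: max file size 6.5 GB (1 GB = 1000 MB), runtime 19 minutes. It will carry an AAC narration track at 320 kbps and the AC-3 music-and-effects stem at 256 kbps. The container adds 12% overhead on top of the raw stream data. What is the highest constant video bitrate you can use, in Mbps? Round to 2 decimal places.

40.15 Mbps

Budget: 6.5 GB = 52000.0 Mb.
Stream payload after overhead: 52000.0 / 1.12 = 46428.6 Mb.
19 min = 1140 s
Total bitrate budget: 46428.6 Mb / 1140 s = 40.727 Mbps.
Audio total: 320 + 256 = 576 kbps = 0.576 Mbps.
Video: 40.727 − 0.576 = 40.151 Mbps.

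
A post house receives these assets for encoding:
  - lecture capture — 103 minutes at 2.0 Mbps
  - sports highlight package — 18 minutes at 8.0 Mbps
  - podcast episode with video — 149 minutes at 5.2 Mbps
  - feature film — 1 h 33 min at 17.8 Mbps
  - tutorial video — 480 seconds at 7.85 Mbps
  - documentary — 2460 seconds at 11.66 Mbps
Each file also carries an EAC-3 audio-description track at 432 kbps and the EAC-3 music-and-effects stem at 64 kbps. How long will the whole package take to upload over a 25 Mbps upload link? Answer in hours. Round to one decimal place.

Audio total: 432 + 64 = 496 kbps = 0.496 Mbps.
lecture capture: 2.496 Mbps × 6180 s = 15425.3 Mb
sports highlight package: 8.496 Mbps × 1080 s = 9175.7 Mb
podcast episode with video: 5.696 Mbps × 8940 s = 50922.2 Mb
feature film: 18.296 Mbps × 5580 s = 102091.7 Mb
tutorial video: 8.346 Mbps × 480 s = 4006.1 Mb
documentary: 12.156 Mbps × 2460 s = 29903.8 Mb
Total: 211524.7 Mb = 26440.6 MB.
At 25 Mbps: 211524.7 / 25 = 8461 s ≈ 2.35 hours.

2.4 hours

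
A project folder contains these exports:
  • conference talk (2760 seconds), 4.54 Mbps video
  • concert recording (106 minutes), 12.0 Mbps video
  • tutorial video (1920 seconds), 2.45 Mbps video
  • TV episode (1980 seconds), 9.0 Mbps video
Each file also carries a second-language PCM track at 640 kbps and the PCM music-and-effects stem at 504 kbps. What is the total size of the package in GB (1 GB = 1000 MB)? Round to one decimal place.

Audio total: 640 + 504 = 1144 kbps = 1.144 Mbps.
conference talk: 5.684 Mbps × 2760 s = 15687.8 Mb
concert recording: 13.144 Mbps × 6360 s = 83595.8 Mb
tutorial video: 3.594 Mbps × 1920 s = 6900.5 Mb
TV episode: 10.144 Mbps × 1980 s = 20085.1 Mb
Total: 126269.3 Mb = 15783.7 MB.
= 15.78 GB.

15.8 GB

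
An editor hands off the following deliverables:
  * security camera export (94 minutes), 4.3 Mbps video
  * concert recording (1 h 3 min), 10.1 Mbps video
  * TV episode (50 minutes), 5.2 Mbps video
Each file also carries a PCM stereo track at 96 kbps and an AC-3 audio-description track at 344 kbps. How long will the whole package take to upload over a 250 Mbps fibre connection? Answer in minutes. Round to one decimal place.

5.6 minutes

Audio total: 96 + 344 = 440 kbps = 0.440 Mbps.
security camera export: 4.740 Mbps × 5640 s = 26733.6 Mb
concert recording: 10.540 Mbps × 3780 s = 39841.2 Mb
TV episode: 5.640 Mbps × 3000 s = 16920.0 Mb
Total: 83494.8 Mb = 10436.9 MB.
At 250 Mbps: 83494.8 / 250 = 334 s ≈ 5.57 minutes.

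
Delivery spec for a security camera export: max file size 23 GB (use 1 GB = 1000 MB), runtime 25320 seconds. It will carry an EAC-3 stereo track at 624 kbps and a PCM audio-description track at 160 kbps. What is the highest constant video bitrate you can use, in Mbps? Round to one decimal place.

6.5 Mbps

Budget: 23 GB = 184000.0 Mb.
Total bitrate budget: 184000.0 Mb / 25320 s = 7.267 Mbps.
Audio total: 624 + 160 = 784 kbps = 0.784 Mbps.
Video: 7.267 − 0.784 = 6.483 Mbps.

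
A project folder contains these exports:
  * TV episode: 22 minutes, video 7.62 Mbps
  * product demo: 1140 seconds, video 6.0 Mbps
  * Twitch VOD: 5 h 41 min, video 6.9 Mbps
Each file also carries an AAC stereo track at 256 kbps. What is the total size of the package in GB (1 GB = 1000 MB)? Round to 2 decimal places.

20.49 GB

Audio: 256 kbps = 0.256 Mbps.
TV episode: 7.876 Mbps × 1320 s = 10396.3 Mb
product demo: 6.256 Mbps × 1140 s = 7131.8 Mb
Twitch VOD: 7.156 Mbps × 20460 s = 146411.8 Mb
Total: 163939.9 Mb = 20492.5 MB.
= 20.49 GB.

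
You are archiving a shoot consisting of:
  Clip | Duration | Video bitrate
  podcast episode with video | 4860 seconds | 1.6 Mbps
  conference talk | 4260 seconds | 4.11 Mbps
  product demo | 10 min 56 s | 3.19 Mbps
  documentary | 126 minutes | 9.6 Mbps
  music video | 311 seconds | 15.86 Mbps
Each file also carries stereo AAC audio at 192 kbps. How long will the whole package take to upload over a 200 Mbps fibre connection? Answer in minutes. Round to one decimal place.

9.0 minutes

Audio: 192 kbps = 0.192 Mbps.
podcast episode with video: 1.792 Mbps × 4860 s = 8709.1 Mb
conference talk: 4.302 Mbps × 4260 s = 18326.5 Mb
product demo: 3.382 Mbps × 656 s = 2218.6 Mb
documentary: 9.792 Mbps × 7560 s = 74027.5 Mb
music video: 16.052 Mbps × 311 s = 4992.2 Mb
Total: 108273.9 Mb = 13534.2 MB.
At 200 Mbps: 108273.9 / 200 = 541 s ≈ 9.02 minutes.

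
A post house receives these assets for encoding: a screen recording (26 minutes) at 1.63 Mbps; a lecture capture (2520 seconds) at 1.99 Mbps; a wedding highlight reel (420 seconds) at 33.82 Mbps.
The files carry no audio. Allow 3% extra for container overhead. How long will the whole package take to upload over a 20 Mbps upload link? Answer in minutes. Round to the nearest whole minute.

screen recording: 1.630 Mbps × 1560 s × 1.03 = 2619.1 Mb
lecture capture: 1.990 Mbps × 2520 s × 1.03 = 5165.2 Mb
wedding highlight reel: 33.820 Mbps × 420 s × 1.03 = 14630.5 Mb
Total: 22414.9 Mb = 2801.9 MB.
At 20 Mbps: 22414.9 / 20 = 1121 s ≈ 18.7 minutes.

19 minutes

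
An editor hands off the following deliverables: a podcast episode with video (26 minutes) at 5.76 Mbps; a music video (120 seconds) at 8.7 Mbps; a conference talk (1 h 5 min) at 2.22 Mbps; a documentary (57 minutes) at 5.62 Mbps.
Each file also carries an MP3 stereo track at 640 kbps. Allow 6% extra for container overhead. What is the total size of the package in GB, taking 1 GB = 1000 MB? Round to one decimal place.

5.8 GB

Audio: 640 kbps = 0.640 Mbps.
podcast episode with video: 6.400 Mbps × 1560 s × 1.06 = 10583.0 Mb
music video: 9.340 Mbps × 120 s × 1.06 = 1188.0 Mb
conference talk: 2.860 Mbps × 3900 s × 1.06 = 11823.2 Mb
documentary: 6.260 Mbps × 3420 s × 1.06 = 22693.8 Mb
Total: 46288.1 Mb = 5786.0 MB.
= 5.786 GB.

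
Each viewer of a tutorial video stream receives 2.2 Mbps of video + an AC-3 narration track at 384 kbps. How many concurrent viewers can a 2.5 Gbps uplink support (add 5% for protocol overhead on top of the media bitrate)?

Audio: 384 kbps = 0.384 Mbps.
Per-viewer media rate: 2.584 Mbps.
On the wire with 5% overhead: 2.713 Mbps.
2.5 Gbps = 2,500 Mbps; 2,500 / 2.713 = 921.42 → 921 viewers.

921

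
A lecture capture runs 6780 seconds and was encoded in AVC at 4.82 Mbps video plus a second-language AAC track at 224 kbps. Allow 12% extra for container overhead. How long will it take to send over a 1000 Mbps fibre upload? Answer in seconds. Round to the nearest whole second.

38 seconds

Audio: 224 kbps = 0.224 Mbps.
Total bitrate: 5.044 Mbps.
File: 5.044 Mbps × 6780 s = 34198.3 Mb.
With 12% container overhead: ×1.12. → 38302.1 Mb.
At 1000 Mbps: 38302.1 / 1000 = 38.3 s ≈ 38.3 seconds.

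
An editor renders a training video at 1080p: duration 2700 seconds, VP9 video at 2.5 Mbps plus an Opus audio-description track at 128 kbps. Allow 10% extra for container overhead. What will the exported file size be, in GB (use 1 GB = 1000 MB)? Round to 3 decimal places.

0.976 GB

Audio: 128 kbps = 0.128 Mbps.
Total bitrate: 2.5 + 0.128 = 2.628 Mbps.
Stream data: 2.628 Mbps × 2700 s = 7095.6 Mb.
With 10% container overhead: ×1.10.
7,805 Mb ÷ 8 = 975.6 MB → 0.9756 GB.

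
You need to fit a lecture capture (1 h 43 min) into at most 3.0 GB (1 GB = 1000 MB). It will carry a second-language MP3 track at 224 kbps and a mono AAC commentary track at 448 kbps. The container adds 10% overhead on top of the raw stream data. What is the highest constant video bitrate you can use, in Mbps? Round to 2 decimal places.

2.86 Mbps

Budget: 3.0 GB = 24000.0 Mb.
Stream payload after overhead: 24000.0 / 1.10 = 21818.2 Mb.
1 h 43 min = 103 min = 6180 s
Total bitrate budget: 21818.2 Mb / 6180 s = 3.530 Mbps.
Audio total: 224 + 448 = 672 kbps = 0.672 Mbps.
Video: 3.530 − 0.672 = 2.858 Mbps.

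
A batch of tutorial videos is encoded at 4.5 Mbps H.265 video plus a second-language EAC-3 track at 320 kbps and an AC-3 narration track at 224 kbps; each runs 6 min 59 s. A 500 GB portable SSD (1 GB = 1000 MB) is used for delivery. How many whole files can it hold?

6 min 59 s = 419 s
Audio total: 320 + 224 = 544 kbps = 0.544 Mbps.
Total bitrate: 5.044 Mbps.
Per item: 5.044 Mbps × 419 s = 2,113 Mb = 264.2 MB.
Capacity: 500 GB = 4,000,000 Mb; 1892.65 items → 1892 complete.

1892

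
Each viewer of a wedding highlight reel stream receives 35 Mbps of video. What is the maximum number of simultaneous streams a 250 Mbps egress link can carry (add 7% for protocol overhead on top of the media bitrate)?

On the wire with 7% overhead: 37.450 Mbps.
250 Mbps = 250.0 Mbps; 250.0 / 37.450 = 6.68 → 6 viewers.

6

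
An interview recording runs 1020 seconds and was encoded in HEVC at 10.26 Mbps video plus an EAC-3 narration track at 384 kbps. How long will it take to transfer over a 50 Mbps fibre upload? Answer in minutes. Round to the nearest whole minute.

4 minutes

Audio: 384 kbps = 0.384 Mbps.
Total bitrate: 10.644 Mbps.
File: 10.644 Mbps × 1020 s = 10856.9 Mb.
At 50 Mbps: 10856.9 / 50 = 217.1 s ≈ 3.62 minutes.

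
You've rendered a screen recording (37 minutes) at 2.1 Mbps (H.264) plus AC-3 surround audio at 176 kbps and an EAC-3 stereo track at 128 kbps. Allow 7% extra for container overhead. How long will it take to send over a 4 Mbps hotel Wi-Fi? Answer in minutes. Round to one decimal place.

37 min = 2220 s
Audio total: 176 + 128 = 304 kbps = 0.304 Mbps.
Total bitrate: 2.404 Mbps.
File: 2.404 Mbps × 2220 s = 5336.9 Mb.
With 7% container overhead: ×1.07. → 5710.5 Mb.
At 4 Mbps: 5710.5 / 4 = 1427.6 s ≈ 23.8 minutes.

23.8 minutes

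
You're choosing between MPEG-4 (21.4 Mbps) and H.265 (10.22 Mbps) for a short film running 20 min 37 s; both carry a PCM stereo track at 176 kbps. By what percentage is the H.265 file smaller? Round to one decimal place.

51.8%

20 min 37 s = 1237 s
Audio: 176 kbps = 0.176 Mbps.
MPEG-4: 21.576 Mbps × 1237 s = 26689.5 Mb = 3.336 GB.
H.265: 10.396 Mbps × 1237 s = 12859.9 Mb = 1.607 GB.
Reduction: (1 − 1.607/3.336) × 100 = 51.82%.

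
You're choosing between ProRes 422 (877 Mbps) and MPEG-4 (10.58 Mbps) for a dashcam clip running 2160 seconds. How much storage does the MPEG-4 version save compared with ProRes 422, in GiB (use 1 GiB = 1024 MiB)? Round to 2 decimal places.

ProRes 422: 877.000 Mbps × 2160 s = 1894320.0 Mb = 220.528 GiB.
MPEG-4: 10.580 Mbps × 2160 s = 22852.8 Mb = 2.660 GiB.
Saving: 220.528 − 2.660 = 217.867 GiB.

217.87 GiB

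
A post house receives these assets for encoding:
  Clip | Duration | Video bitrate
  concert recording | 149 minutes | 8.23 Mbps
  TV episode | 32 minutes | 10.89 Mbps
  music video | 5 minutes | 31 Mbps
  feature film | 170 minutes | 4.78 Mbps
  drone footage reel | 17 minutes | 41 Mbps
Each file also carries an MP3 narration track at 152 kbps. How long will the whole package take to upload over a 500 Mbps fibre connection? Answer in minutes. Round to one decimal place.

Audio: 152 kbps = 0.152 Mbps.
concert recording: 8.382 Mbps × 8940 s = 74935.1 Mb
TV episode: 11.042 Mbps × 1920 s = 21200.6 Mb
music video: 31.152 Mbps × 300 s = 9345.6 Mb
feature film: 4.932 Mbps × 10200 s = 50306.4 Mb
drone footage reel: 41.152 Mbps × 1020 s = 41975.0 Mb
Total: 197762.8 Mb = 24720.3 MB.
At 500 Mbps: 197762.8 / 500 = 396 s ≈ 6.59 minutes.

6.6 minutes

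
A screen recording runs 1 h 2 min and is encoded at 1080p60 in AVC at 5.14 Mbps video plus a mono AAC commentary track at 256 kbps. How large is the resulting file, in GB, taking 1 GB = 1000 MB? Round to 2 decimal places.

2.51 GB

1 h 2 min = 62 min = 3720 s
Audio: 256 kbps = 0.256 Mbps.
Total bitrate: 5.14 + 0.256 = 5.396 Mbps.
Stream data: 5.396 Mbps × 3720 s = 20073.1 Mb.
20,073 Mb ÷ 8 = 2,509 MB → 2.509 GB.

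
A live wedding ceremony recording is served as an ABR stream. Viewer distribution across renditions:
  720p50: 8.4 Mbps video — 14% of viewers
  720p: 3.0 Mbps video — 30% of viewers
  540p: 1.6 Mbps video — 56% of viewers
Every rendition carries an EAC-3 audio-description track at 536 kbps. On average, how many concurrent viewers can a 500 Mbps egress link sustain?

142

Audio: 536 kbps = 0.536 Mbps.
Average per-viewer bitrate: 0.14×8.936 + 0.30×3.536 + 0.56×2.136 = 3.508 Mbps.
500 Mbps = 500.0 Mbps; 500.0 / 3.508 = 142.53 → 142.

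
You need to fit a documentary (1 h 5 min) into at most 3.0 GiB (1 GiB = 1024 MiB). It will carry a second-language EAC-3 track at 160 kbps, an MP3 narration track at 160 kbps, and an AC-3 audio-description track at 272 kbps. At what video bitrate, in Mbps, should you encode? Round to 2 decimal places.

Budget: 3.0 GiB = 25769.8 Mb.
1 h 5 min = 65 min = 3900 s
Total bitrate budget: 25769.8 Mb / 3900 s = 6.608 Mbps.
Audio total: 160 + 160 + 272 = 592 kbps = 0.592 Mbps.
Video: 6.608 − 0.592 = 6.016 Mbps.

6.02 Mbps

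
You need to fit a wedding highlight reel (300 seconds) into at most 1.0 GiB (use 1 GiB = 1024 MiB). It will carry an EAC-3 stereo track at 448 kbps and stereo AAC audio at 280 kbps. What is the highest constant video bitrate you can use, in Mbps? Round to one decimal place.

Budget: 1.0 GiB = 8589.9 Mb.
Total bitrate budget: 8589.9 Mb / 300 s = 28.633 Mbps.
Audio total: 448 + 280 = 728 kbps = 0.728 Mbps.
Video: 28.633 − 0.728 = 27.905 Mbps.

27.9 Mbps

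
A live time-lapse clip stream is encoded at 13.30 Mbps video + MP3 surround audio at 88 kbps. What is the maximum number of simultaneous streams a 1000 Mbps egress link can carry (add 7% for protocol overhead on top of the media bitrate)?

69

Audio: 88 kbps = 0.088 Mbps.
Per-viewer media rate: 13.388 Mbps.
On the wire with 7% overhead: 14.325 Mbps.
1000 Mbps = 1,000 Mbps; 1,000 / 14.325 = 69.81 → 69 viewers.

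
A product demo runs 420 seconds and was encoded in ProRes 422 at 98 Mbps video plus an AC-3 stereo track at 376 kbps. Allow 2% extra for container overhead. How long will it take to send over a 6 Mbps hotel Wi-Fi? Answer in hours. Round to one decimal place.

Audio: 376 kbps = 0.376 Mbps.
Total bitrate: 98.376 Mbps.
File: 98.376 Mbps × 420 s = 41317.9 Mb.
With 2% container overhead: ×1.02. → 42144.3 Mb.
At 6 Mbps: 42144.3 / 6 = 7024.0 s ≈ 1.95 hours.

2.0 hours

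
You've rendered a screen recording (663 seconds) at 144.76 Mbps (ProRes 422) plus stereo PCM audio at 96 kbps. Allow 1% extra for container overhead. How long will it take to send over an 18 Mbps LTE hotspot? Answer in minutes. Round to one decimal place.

89.8 minutes

Audio: 96 kbps = 0.096 Mbps.
Total bitrate: 144.856 Mbps.
File: 144.856 Mbps × 663 s = 96039.5 Mb.
With 1% container overhead: ×1.01. → 96999.9 Mb.
At 18 Mbps: 96999.9 / 18 = 5388.9 s ≈ 89.8 minutes.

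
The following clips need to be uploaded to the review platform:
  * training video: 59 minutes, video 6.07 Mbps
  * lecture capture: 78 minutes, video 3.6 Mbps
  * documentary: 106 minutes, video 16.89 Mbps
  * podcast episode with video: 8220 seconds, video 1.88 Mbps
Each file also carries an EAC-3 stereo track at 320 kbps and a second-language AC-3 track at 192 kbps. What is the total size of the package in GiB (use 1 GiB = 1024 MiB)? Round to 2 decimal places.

20.13 GiB

Audio total: 320 + 192 = 512 kbps = 0.512 Mbps.
training video: 6.582 Mbps × 3540 s = 23300.3 Mb
lecture capture: 4.112 Mbps × 4680 s = 19244.2 Mb
documentary: 17.402 Mbps × 6360 s = 110676.7 Mb
podcast episode with video: 2.392 Mbps × 8220 s = 19662.2 Mb
Total: 172883.4 Mb = 21610.4 MB.
= 20.13 GiB.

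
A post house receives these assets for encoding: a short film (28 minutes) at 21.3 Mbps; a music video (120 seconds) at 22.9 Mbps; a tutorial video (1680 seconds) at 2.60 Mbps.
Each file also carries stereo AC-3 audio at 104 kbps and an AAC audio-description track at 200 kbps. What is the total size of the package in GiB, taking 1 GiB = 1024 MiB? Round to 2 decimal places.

Audio total: 104 + 200 = 304 kbps = 0.304 Mbps.
short film: 21.604 Mbps × 1680 s = 36294.7 Mb
music video: 23.204 Mbps × 120 s = 2784.5 Mb
tutorial video: 2.904 Mbps × 1680 s = 4878.7 Mb
Total: 43957.9 Mb = 5494.7 MB.
= 5.117 GiB.

5.12 GiB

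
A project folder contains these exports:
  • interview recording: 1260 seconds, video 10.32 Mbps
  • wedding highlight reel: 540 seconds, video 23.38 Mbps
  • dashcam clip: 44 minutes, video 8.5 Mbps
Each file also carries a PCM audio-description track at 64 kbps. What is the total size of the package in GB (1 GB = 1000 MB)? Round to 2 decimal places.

Audio: 64 kbps = 0.064 Mbps.
interview recording: 10.384 Mbps × 1260 s = 13083.8 Mb
wedding highlight reel: 23.444 Mbps × 540 s = 12659.8 Mb
dashcam clip: 8.564 Mbps × 2640 s = 22609.0 Mb
Total: 48352.6 Mb = 6044.1 MB.
= 6.044 GB.

6.04 GB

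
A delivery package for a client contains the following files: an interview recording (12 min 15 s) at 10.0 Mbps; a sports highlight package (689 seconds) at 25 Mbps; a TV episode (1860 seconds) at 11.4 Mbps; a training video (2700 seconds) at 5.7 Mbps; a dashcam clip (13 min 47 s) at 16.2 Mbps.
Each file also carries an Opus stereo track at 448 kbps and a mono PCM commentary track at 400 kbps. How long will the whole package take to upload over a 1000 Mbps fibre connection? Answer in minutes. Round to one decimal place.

Audio total: 448 + 400 = 848 kbps = 0.848 Mbps.
interview recording: 10.848 Mbps × 735 s = 7973.3 Mb
sports highlight package: 25.848 Mbps × 689 s = 17809.3 Mb
TV episode: 12.248 Mbps × 1860 s = 22781.3 Mb
training video: 6.548 Mbps × 2700 s = 17679.6 Mb
dashcam clip: 17.048 Mbps × 827 s = 14098.7 Mb
Total: 80342.1 Mb = 10042.8 MB.
At 1000 Mbps: 80342.1 / 1000 = 80 s ≈ 1.34 minutes.

1.3 minutes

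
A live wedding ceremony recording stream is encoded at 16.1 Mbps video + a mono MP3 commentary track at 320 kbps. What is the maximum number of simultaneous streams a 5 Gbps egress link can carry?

Audio: 320 kbps = 0.320 Mbps.
Per-viewer media rate: 16.420 Mbps.
5 Gbps = 5,000 Mbps; 5,000 / 16.420 = 304.51 → 304 viewers.

304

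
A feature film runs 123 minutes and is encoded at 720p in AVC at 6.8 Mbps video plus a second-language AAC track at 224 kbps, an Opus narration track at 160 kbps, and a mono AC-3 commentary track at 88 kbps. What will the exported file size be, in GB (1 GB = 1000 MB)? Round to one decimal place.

6.7 GB

123 min = 7380 s
Audio total: 224 + 160 + 88 = 472 kbps = 0.472 Mbps.
Total bitrate: 6.8 + 0.472 = 7.272 Mbps.
Stream data: 7.272 Mbps × 7380 s = 53667.4 Mb.
53,667 Mb ÷ 8 = 6,708 MB → 6.708 GB.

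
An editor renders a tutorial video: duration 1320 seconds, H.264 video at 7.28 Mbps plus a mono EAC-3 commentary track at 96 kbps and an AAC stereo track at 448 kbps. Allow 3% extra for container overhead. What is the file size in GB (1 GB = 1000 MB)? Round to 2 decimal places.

1.33 GB

Audio total: 96 + 448 = 544 kbps = 0.544 Mbps.
Total bitrate: 7.28 + 0.544 = 7.824 Mbps.
Stream data: 7.824 Mbps × 1320 s = 10327.7 Mb.
With 3% container overhead: ×1.03.
10,638 Mb ÷ 8 = 1,330 MB → 1.330 GB.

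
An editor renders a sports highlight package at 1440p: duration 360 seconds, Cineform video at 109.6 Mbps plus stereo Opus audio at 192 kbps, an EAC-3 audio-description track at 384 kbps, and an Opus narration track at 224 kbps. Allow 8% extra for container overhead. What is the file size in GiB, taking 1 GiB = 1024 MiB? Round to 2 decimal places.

Audio total: 192 + 384 + 224 = 800 kbps = 0.800 Mbps.
Total bitrate: 109.6 + 0.800 = 110.400 Mbps.
Stream data: 110.400 Mbps × 360 s = 39744.0 Mb.
With 8% container overhead: ×1.08.
42,924 Mb = 5,365,440,000 bytes ÷ 1,073,741,824 = 4.997 GiB.

5.00 GiB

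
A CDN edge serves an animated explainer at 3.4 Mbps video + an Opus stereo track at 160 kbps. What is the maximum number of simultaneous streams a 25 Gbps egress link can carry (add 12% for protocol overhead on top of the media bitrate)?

6270

Audio: 160 kbps = 0.160 Mbps.
Per-viewer media rate: 3.560 Mbps.
On the wire with 12% overhead: 3.987 Mbps.
25 Gbps = 25,000 Mbps; 25,000 / 3.987 = 6270.06 → 6270 viewers.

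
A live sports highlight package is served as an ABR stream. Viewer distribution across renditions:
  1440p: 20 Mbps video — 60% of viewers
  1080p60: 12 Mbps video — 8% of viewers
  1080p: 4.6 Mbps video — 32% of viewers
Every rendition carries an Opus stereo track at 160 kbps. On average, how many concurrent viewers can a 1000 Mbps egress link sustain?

Audio: 160 kbps = 0.160 Mbps.
Average per-viewer bitrate: 0.60×20.160 + 0.08×12.160 + 0.32×4.760 = 14.592 Mbps.
1000 Mbps = 1,000 Mbps; 1,000 / 14.592 = 68.53 → 68.

68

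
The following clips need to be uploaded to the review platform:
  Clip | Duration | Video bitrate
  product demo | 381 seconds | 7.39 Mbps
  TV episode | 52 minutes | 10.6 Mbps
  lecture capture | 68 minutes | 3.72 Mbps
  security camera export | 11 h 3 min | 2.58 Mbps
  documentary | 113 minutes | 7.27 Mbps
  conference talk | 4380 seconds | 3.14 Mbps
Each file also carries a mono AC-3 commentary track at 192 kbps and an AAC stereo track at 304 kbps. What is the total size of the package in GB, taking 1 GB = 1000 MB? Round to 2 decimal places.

Audio total: 192 + 304 = 496 kbps = 0.496 Mbps.
product demo: 7.886 Mbps × 381 s = 3004.6 Mb
TV episode: 11.096 Mbps × 3120 s = 34619.5 Mb
lecture capture: 4.216 Mbps × 4080 s = 17201.3 Mb
security camera export: 3.076 Mbps × 39780 s = 122363.3 Mb
documentary: 7.766 Mbps × 6780 s = 52653.5 Mb
conference talk: 3.636 Mbps × 4380 s = 15925.7 Mb
Total: 245767.8 Mb = 30721.0 MB.
= 30.72 GB.

30.72 GB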